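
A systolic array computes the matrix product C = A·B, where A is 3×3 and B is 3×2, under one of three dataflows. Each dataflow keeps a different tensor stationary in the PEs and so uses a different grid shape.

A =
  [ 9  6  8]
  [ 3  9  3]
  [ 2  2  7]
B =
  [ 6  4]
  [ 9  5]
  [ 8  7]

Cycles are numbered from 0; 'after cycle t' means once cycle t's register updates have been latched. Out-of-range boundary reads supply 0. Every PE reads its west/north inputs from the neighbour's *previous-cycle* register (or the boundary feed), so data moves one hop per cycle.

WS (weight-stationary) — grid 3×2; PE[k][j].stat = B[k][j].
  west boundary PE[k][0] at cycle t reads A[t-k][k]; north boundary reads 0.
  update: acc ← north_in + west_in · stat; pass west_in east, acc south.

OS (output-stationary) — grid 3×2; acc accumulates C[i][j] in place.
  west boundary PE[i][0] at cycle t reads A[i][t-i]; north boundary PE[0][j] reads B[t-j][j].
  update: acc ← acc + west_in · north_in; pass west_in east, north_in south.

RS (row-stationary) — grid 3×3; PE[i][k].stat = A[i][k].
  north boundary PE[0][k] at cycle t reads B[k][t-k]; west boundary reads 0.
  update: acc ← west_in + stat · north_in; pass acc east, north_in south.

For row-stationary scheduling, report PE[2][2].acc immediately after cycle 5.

RS 3×3: PE[2][2] cycle-by-cycle (with neighbour feeds):
  c0 r1c2: 0 / 0 / 0
  c0 r2c1: 0 / 0 / 0
  c0 r2c2: 0 / 0 / 0
  c1 r1c2: 0 / 0 / 0
  c1 r2c1: 0 / 0 / 0
  c1 r2c2: 0 / 0 / 0
  c2 r1c2: 0 / 0 / 0
  c2 r2c1: 0 / 0 / 0
  c2 r2c2: 0 / 0 / 0
  c3 r1c2: 123 / 123 / 8
  c3 r2c1: 30 / 30 / 9
  c3 r2c2: 0 / 0 / 0
  c4 r1c2: 78 / 78 / 7
  c4 r2c1: 18 / 18 / 5
  c4 r2c2: 86 / 86 / 8
  c5 r1c2: 0 / 0 / 0
  c5 r2c1: 0 / 0 / 0
  c5 r2c2: 67 / 67 / 7

PE[2][2].acc = 67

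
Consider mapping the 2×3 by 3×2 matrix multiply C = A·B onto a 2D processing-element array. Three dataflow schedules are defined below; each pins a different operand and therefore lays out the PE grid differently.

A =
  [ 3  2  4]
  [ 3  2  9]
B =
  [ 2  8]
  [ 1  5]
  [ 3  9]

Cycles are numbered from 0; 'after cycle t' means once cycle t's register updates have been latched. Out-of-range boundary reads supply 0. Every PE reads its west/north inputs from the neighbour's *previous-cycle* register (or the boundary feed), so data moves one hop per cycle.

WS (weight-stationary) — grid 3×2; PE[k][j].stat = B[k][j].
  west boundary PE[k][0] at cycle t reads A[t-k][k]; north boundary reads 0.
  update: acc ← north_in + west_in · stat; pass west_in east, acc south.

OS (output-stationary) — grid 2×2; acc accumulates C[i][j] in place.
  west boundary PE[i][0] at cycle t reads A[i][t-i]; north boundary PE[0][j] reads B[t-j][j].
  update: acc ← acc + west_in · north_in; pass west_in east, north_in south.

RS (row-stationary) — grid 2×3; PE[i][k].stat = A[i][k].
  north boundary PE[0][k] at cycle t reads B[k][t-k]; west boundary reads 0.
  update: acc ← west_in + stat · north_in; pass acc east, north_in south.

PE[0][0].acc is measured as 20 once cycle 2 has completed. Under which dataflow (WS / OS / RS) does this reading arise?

— WS: 3×2; PE[0][0] trace:
  0: (0,0).acc=6  regs=<3,6>
  1: (0,0).acc=6  regs=<3,6>
  2: (0,0).acc=0  regs=<0,0>
— OS: 2×2; PE[0][0] trace:
  0: (0,0).acc=6  regs=<3,2>
  1: (0,0).acc=8  regs=<2,1>
  2: (0,0).acc=20  regs=<4,3>
— RS: 2×3; PE[0][0] trace:
  0: (0,0).acc=6  regs=<6,2>
  1: (0,0).acc=24  regs=<24,8>
  2: (0,0).acc=0  regs=<0,0>

dataflow = OS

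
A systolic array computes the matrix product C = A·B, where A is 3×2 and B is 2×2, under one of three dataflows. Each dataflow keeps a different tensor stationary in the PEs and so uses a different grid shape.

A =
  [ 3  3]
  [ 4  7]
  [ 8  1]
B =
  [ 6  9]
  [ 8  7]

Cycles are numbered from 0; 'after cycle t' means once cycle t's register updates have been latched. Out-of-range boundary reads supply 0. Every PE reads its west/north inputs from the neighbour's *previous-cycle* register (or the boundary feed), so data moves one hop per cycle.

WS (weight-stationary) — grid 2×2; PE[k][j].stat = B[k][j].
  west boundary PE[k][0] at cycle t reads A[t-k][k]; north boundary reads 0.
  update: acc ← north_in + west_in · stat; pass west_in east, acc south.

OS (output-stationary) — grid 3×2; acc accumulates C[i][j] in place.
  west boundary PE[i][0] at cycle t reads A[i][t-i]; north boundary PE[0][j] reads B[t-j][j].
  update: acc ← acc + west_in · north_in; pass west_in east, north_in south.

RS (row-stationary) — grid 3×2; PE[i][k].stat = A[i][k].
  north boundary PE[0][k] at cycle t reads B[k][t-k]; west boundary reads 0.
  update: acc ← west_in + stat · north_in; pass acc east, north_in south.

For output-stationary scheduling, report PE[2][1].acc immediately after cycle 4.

OS 3×2: PE[2][1] cycle-by-cycle (with neighbour feeds):
  step 0 · PE1,1: acc=0; fwd→0 fwd↓0
  step 0 · PE2,0: acc=0; fwd→0 fwd↓0
  step 0 · PE2,1: acc=0; fwd→0 fwd↓0
  step 1 · PE1,1: acc=0; fwd→0 fwd↓0
  step 1 · PE2,0: acc=0; fwd→0 fwd↓0
  step 1 · PE2,1: acc=0; fwd→0 fwd↓0
  step 2 · PE1,1: acc=36; fwd→4 fwd↓9
  step 2 · PE2,0: acc=48; fwd→8 fwd↓6
  step 2 · PE2,1: acc=0; fwd→0 fwd↓0
  step 3 · PE1,1: acc=85; fwd→7 fwd↓7
  step 3 · PE2,0: acc=56; fwd→1 fwd↓8
  step 3 · PE2,1: acc=72; fwd→8 fwd↓9
  step 4 · PE1,1: acc=85; fwd→0 fwd↓0
  step 4 · PE2,0: acc=56; fwd→0 fwd↓0
  step 4 · PE2,1: acc=79; fwd→1 fwd↓7

PE[2][1].acc = 79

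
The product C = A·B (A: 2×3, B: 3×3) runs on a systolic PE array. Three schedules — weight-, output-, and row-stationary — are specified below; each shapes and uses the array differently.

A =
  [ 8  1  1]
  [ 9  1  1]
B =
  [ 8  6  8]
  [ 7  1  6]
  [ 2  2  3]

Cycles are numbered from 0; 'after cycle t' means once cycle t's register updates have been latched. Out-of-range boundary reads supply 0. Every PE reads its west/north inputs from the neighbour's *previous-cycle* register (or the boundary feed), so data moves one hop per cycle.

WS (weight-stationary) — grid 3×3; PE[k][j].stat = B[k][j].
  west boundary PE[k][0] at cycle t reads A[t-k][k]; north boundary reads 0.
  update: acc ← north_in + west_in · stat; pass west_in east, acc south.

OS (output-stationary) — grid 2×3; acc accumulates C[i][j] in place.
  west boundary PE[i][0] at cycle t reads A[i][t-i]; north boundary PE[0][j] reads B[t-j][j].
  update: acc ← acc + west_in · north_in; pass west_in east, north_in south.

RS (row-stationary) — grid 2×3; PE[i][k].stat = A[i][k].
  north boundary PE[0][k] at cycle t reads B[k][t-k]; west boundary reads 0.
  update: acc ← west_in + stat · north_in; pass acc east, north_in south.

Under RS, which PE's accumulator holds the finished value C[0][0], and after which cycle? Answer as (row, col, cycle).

(row, col, cycle) = (0, 2, 2)

RS — PE[0][2] is where C[0][0] collects:
  0: (0,2).acc=0  regs=<0,0>
  1: (0,2).acc=0  regs=<0,0>
  2: (0,2).acc=73  regs=<73,2>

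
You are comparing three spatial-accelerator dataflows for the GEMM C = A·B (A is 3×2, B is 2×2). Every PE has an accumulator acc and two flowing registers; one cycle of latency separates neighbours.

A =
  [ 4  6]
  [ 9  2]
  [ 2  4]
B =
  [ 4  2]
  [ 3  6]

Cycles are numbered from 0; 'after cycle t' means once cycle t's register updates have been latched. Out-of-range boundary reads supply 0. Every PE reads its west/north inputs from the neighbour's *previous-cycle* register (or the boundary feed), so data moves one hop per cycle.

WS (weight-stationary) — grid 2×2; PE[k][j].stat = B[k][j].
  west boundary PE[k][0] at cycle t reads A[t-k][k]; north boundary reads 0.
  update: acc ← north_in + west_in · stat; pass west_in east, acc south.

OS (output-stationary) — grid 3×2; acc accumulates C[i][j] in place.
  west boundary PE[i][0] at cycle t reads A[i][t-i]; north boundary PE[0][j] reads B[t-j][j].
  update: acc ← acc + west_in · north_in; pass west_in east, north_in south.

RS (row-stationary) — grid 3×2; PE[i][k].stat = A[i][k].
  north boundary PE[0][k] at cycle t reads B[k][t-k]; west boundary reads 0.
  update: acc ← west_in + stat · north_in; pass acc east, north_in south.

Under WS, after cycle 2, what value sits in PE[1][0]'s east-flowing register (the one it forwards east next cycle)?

Tracing WS — 2×2 array, target PE[1][0]:
  @0  [0,0]  acc 16  |  →4  ↓16
  @0  [1,0]  acc 0  |  →0  ↓0
  @1  [0,0]  acc 36  |  →9  ↓36
  @1  [1,0]  acc 34  |  →6  ↓34
  @2  [0,0]  acc 8  |  →2  ↓8
  @2  [1,0]  acc 42  |  →2  ↓42

register = 2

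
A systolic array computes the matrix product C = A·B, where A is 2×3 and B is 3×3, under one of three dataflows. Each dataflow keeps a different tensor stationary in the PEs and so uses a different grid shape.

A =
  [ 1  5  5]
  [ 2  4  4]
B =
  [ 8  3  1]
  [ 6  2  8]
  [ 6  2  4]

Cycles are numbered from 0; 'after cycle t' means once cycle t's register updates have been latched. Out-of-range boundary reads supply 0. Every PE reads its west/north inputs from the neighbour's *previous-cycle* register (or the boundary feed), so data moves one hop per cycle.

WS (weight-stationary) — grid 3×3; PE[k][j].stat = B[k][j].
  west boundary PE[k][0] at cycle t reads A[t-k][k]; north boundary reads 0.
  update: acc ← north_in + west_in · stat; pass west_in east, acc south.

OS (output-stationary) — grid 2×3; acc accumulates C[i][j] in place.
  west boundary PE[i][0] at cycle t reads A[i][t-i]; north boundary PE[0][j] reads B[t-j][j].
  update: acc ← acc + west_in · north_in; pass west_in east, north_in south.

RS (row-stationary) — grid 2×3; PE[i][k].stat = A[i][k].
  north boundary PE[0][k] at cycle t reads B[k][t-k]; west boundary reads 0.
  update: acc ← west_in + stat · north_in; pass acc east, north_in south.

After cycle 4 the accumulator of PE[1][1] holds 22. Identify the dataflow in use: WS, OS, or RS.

dataflow = OS

— WS: 3×3; PE[1][1] trace:
  [0] (1,1) acc=0 (h:0 v:0)
  [1] (1,1) acc=0 (h:0 v:0)
  [2] (1,1) acc=13 (h:5 v:13)
  [3] (1,1) acc=14 (h:4 v:14)
  [4] (1,1) acc=0 (h:0 v:0)
— OS: 2×3; PE[1][1] trace:
  [0] (1,1) acc=0 (h:0 v:0)
  [1] (1,1) acc=0 (h:0 v:0)
  [2] (1,1) acc=6 (h:2 v:3)
  [3] (1,1) acc=14 (h:4 v:2)
  [4] (1,1) acc=22 (h:4 v:2)
— RS: 2×3; PE[1][1] trace:
  [0] (1,1) acc=0 (h:0 v:0)
  [1] (1,1) acc=0 (h:0 v:0)
  [2] (1,1) acc=40 (h:40 v:6)
  [3] (1,1) acc=14 (h:14 v:2)
  [4] (1,1) acc=34 (h:34 v:8)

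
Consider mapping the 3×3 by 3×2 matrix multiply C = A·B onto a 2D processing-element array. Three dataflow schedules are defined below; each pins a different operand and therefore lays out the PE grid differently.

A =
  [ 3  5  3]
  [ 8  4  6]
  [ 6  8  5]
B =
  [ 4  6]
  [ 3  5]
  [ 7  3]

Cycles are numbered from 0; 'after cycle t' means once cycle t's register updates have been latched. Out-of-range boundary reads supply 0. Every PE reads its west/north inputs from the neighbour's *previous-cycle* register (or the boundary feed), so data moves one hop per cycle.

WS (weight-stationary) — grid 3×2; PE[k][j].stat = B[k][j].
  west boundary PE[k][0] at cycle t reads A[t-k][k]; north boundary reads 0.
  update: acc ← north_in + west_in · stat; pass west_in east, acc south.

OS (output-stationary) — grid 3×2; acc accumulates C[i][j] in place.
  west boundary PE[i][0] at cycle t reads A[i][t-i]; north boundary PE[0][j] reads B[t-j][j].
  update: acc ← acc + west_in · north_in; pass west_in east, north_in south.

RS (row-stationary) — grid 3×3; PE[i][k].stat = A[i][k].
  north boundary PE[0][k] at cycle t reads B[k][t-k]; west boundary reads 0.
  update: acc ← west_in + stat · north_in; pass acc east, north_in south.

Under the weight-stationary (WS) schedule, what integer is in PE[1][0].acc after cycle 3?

Tracing WS — 3×2 array, target PE[1][0]:
  t=0 PE[0][0]: acc=12 h=3 v=12
  t=0 PE[1][0]: acc=0 h=0 v=0
  t=1 PE[0][0]: acc=32 h=8 v=32
  t=1 PE[1][0]: acc=27 h=5 v=27
  t=2 PE[0][0]: acc=24 h=6 v=24
  t=2 PE[1][0]: acc=44 h=4 v=44
  t=3 PE[0][0]: acc=0 h=0 v=0
  t=3 PE[1][0]: acc=48 h=8 v=48

PE[1][0].acc = 48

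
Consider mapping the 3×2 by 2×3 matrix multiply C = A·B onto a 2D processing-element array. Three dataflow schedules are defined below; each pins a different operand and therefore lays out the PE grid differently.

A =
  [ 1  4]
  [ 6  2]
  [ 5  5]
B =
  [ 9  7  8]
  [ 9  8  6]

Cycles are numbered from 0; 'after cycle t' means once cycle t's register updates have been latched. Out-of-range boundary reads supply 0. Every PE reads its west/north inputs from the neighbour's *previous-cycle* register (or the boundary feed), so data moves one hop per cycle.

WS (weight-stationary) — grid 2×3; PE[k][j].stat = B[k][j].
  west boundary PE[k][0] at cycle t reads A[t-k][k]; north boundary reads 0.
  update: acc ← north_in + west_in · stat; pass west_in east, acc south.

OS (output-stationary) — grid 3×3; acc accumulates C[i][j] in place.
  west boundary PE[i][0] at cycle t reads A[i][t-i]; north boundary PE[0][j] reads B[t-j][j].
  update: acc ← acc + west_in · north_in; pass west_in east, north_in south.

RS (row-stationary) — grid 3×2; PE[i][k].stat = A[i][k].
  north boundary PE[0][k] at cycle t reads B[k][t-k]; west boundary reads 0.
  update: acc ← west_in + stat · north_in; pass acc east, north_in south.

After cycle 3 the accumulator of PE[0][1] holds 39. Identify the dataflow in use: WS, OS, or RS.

dataflow = OS

WS (2×3 grid), PE[0][1]:
  t=0 PE[0][1]: acc=0 h=0 v=0
  t=1 PE[0][1]: acc=7 h=1 v=7
  t=2 PE[0][1]: acc=42 h=6 v=42
  t=3 PE[0][1]: acc=35 h=5 v=35
OS (3×3 grid), PE[0][1]:
  t=0 PE[0][1]: acc=0 h=0 v=0
  t=1 PE[0][1]: acc=7 h=1 v=7
  t=2 PE[0][1]: acc=39 h=4 v=8
  t=3 PE[0][1]: acc=39 h=0 v=0
RS (3×2 grid), PE[0][1]:
  t=0 PE[0][1]: acc=0 h=0 v=0
  t=1 PE[0][1]: acc=45 h=45 v=9
  t=2 PE[0][1]: acc=39 h=39 v=8
  t=3 PE[0][1]: acc=32 h=32 v=6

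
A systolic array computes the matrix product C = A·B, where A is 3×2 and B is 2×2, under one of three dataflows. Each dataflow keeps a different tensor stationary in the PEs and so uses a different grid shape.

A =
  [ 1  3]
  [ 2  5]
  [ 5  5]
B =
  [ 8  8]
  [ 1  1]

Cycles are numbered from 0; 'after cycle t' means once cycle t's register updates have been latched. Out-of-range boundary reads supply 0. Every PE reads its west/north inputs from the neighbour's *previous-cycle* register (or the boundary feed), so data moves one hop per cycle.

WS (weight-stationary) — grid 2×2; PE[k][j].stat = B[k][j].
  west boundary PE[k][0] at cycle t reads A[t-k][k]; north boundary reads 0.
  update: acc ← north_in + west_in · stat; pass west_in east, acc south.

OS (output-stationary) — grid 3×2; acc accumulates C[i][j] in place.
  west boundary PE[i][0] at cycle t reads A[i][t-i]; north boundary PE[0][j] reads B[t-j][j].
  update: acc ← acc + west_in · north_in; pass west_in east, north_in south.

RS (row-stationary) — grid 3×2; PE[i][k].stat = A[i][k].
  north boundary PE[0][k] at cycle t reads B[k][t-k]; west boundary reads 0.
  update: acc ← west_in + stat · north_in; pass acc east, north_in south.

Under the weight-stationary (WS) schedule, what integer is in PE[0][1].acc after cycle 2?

PE[0][1].acc = 16

WS on a 2×2 grid — tracing PE[0][1] and its feeders:
  [0] (0,0) acc=8 (h:1 v:8)
  [0] (0,1) acc=0 (h:0 v:0)
  [1] (0,0) acc=16 (h:2 v:16)
  [1] (0,1) acc=8 (h:1 v:8)
  [2] (0,0) acc=40 (h:5 v:40)
  [2] (0,1) acc=16 (h:2 v:16)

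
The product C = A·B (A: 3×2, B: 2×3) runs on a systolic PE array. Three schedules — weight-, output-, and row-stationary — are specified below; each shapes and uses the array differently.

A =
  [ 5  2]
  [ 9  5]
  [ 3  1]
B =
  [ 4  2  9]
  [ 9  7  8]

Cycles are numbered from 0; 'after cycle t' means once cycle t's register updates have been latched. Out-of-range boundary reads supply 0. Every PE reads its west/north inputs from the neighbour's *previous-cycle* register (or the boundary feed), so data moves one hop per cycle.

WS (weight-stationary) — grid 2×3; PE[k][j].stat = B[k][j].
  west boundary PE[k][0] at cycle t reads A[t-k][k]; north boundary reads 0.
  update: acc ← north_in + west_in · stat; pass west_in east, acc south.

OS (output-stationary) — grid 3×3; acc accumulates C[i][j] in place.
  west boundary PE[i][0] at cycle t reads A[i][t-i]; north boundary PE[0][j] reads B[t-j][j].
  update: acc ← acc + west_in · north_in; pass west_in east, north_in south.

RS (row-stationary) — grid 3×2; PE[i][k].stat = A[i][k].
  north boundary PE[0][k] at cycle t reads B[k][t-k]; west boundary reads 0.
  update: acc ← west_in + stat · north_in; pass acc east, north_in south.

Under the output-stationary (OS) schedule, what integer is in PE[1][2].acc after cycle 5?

Tracing OS — 3×3 array, target PE[1][2]:
  c0 r0c2: 0 / 0 / 0
  c0 r1c1: 0 / 0 / 0
  c0 r1c2: 0 / 0 / 0
  c1 r0c2: 0 / 0 / 0
  c1 r1c1: 0 / 0 / 0
  c1 r1c2: 0 / 0 / 0
  c2 r0c2: 45 / 5 / 9
  c2 r1c1: 18 / 9 / 2
  c2 r1c2: 0 / 0 / 0
  c3 r0c2: 61 / 2 / 8
  c3 r1c1: 53 / 5 / 7
  c3 r1c2: 81 / 9 / 9
  c4 r0c2: 61 / 0 / 0
  c4 r1c1: 53 / 0 / 0
  c4 r1c2: 121 / 5 / 8
  c5 r0c2: 61 / 0 / 0
  c5 r1c1: 53 / 0 / 0
  c5 r1c2: 121 / 0 / 0

PE[1][2].acc = 121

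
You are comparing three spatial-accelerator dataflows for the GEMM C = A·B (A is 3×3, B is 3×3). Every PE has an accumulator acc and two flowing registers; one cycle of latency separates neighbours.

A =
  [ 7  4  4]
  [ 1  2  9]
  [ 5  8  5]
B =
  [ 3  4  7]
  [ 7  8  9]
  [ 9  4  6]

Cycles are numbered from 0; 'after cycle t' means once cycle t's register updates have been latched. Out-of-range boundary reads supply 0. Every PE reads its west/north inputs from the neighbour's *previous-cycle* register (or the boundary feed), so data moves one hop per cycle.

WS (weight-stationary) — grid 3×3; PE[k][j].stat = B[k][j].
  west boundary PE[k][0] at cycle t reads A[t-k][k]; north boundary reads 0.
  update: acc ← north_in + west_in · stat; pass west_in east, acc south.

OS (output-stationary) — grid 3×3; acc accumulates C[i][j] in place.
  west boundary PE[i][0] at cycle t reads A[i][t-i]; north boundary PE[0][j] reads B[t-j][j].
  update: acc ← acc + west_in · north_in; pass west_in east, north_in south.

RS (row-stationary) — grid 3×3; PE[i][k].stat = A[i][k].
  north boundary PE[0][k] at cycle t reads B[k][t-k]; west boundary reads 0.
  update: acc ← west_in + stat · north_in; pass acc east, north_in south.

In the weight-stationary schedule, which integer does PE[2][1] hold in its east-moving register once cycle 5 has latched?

register = 5

Tracing WS — 3×3 array, target PE[2][1]:
  t=0 PE[1][1]: acc=0 h=0 v=0
  t=0 PE[2][0]: acc=0 h=0 v=0
  t=0 PE[2][1]: acc=0 h=0 v=0
  t=1 PE[1][1]: acc=0 h=0 v=0
  t=1 PE[2][0]: acc=0 h=0 v=0
  t=1 PE[2][1]: acc=0 h=0 v=0
  t=2 PE[1][1]: acc=60 h=4 v=60
  t=2 PE[2][0]: acc=85 h=4 v=85
  t=2 PE[2][1]: acc=0 h=0 v=0
  t=3 PE[1][1]: acc=20 h=2 v=20
  t=3 PE[2][0]: acc=98 h=9 v=98
  t=3 PE[2][1]: acc=76 h=4 v=76
  t=4 PE[1][1]: acc=84 h=8 v=84
  t=4 PE[2][0]: acc=116 h=5 v=116
  t=4 PE[2][1]: acc=56 h=9 v=56
  t=5 PE[1][1]: acc=0 h=0 v=0
  t=5 PE[2][0]: acc=0 h=0 v=0
  t=5 PE[2][1]: acc=104 h=5 v=104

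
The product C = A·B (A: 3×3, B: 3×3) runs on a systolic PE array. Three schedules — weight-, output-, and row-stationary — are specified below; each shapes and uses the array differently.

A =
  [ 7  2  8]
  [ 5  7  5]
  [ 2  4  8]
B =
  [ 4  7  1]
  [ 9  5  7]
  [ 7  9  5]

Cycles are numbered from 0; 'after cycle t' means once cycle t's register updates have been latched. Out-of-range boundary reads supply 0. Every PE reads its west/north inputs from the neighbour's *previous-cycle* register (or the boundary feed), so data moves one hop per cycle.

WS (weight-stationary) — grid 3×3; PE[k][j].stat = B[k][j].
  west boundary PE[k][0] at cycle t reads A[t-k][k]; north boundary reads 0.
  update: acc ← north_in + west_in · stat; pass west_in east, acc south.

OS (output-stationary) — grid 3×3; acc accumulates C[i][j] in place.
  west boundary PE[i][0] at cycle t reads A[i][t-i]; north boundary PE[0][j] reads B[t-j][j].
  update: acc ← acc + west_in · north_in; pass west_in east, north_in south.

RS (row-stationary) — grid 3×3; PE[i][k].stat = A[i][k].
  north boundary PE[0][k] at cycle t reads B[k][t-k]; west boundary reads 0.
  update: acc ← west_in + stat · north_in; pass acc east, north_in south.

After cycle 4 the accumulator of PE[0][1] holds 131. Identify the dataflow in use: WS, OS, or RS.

Under WS (3×3), PE[0][1]:
  step 0 · PE0,1: acc=0; fwd→0 fwd↓0
  step 1 · PE0,1: acc=49; fwd→7 fwd↓49
  step 2 · PE0,1: acc=35; fwd→5 fwd↓35
  step 3 · PE0,1: acc=14; fwd→2 fwd↓14
  step 4 · PE0,1: acc=0; fwd→0 fwd↓0
Under OS (3×3), PE[0][1]:
  step 0 · PE0,1: acc=0; fwd→0 fwd↓0
  step 1 · PE0,1: acc=49; fwd→7 fwd↓7
  step 2 · PE0,1: acc=59; fwd→2 fwd↓5
  step 3 · PE0,1: acc=131; fwd→8 fwd↓9
  step 4 · PE0,1: acc=131; fwd→0 fwd↓0
Under RS (3×3), PE[0][1]:
  step 0 · PE0,1: acc=0; fwd→0 fwd↓0
  step 1 · PE0,1: acc=46; fwd→46 fwd↓9
  step 2 · PE0,1: acc=59; fwd→59 fwd↓5
  step 3 · PE0,1: acc=21; fwd→21 fwd↓7
  step 4 · PE0,1: acc=0; fwd→0 fwd↓0

dataflow = OS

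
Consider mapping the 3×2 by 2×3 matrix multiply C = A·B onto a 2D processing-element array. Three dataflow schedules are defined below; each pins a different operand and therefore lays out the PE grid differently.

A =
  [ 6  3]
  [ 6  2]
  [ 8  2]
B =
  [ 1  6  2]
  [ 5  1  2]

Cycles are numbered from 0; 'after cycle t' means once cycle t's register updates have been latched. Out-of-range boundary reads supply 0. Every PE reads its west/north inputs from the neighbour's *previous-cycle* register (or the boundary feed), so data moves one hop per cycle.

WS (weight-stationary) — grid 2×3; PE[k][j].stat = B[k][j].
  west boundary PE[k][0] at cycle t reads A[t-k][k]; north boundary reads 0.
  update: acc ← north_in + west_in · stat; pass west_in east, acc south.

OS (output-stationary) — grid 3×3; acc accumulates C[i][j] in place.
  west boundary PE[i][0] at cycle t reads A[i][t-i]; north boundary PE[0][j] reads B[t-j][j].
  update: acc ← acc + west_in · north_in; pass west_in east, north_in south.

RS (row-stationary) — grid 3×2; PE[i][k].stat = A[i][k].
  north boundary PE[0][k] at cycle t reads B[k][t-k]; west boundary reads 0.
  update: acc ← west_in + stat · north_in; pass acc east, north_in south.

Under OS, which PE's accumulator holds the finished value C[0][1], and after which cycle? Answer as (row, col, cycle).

(row, col, cycle) = (0, 1, 2)

OS — PE[0][1] is where C[0][1] collects:
  t=0 PE[0][1]: acc=0 h=0 v=0
  t=1 PE[0][1]: acc=36 h=6 v=6
  t=2 PE[0][1]: acc=39 h=3 v=1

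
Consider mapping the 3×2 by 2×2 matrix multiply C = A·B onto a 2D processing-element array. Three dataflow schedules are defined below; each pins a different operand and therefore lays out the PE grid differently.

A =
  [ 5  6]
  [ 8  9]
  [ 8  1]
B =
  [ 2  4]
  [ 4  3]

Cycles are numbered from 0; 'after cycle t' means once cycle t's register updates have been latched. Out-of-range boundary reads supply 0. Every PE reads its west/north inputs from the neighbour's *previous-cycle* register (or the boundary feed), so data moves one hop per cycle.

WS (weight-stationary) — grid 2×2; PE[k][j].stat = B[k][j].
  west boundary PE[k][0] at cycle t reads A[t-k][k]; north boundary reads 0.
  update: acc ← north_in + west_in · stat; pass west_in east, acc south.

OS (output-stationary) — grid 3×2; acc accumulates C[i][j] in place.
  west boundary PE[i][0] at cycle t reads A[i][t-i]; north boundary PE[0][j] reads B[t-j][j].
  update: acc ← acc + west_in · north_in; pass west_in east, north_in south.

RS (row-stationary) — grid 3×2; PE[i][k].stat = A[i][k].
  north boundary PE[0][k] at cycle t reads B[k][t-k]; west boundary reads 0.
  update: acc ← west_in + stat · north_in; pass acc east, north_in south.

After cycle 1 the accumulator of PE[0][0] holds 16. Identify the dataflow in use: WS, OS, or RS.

WS (2×2 grid), PE[0][0]:
  c0 r0c0: 10 / 5 / 10
  c1 r0c0: 16 / 8 / 16
OS (3×2 grid), PE[0][0]:
  c0 r0c0: 10 / 5 / 2
  c1 r0c0: 34 / 6 / 4
RS (3×2 grid), PE[0][0]:
  c0 r0c0: 10 / 10 / 2
  c1 r0c0: 20 / 20 / 4

dataflow = WS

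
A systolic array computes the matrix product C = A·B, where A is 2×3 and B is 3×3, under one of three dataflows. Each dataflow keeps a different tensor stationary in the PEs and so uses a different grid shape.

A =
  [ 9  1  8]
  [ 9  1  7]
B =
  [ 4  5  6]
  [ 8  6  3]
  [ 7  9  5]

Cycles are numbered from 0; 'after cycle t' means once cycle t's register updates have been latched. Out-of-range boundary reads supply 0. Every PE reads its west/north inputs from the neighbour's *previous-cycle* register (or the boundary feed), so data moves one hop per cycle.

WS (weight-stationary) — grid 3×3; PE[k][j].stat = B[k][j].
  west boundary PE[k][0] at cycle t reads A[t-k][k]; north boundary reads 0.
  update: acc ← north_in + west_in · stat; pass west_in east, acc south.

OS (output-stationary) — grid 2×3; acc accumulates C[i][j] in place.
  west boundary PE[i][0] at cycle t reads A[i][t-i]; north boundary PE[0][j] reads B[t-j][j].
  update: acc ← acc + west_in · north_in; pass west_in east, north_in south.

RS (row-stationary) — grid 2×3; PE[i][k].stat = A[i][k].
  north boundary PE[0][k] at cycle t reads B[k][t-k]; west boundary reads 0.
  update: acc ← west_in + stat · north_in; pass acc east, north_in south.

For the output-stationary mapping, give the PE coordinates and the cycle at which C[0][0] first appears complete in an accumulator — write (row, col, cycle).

OS — PE[0][0] is where C[0][0] collects:
  c0 r0c0: 36 / 9 / 4
  c1 r0c0: 44 / 1 / 8
  c2 r0c0: 100 / 8 / 7

(row, col, cycle) = (0, 0, 2)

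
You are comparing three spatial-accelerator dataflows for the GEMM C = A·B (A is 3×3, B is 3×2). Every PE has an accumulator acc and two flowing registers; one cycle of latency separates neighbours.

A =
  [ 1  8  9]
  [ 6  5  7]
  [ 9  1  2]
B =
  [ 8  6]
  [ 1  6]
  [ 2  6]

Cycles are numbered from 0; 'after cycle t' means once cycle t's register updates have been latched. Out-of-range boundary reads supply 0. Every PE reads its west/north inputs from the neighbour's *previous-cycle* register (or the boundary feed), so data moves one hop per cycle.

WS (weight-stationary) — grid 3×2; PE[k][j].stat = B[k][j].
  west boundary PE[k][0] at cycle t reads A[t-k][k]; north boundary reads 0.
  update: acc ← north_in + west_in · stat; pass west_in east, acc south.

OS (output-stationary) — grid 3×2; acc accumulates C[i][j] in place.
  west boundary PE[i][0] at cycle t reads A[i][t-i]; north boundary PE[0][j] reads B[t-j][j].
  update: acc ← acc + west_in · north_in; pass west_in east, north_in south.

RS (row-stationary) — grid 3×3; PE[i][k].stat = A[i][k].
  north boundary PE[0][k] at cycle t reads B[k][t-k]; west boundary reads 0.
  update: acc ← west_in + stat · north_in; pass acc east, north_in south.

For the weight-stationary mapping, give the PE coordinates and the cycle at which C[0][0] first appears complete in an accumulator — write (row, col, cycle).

(row, col, cycle) = (2, 0, 2)

WS — PE[2][0] is where C[0][0] collects:
  t=0 PE[2][0]: acc=0 h=0 v=0
  t=1 PE[2][0]: acc=0 h=0 v=0
  t=2 PE[2][0]: acc=34 h=9 v=34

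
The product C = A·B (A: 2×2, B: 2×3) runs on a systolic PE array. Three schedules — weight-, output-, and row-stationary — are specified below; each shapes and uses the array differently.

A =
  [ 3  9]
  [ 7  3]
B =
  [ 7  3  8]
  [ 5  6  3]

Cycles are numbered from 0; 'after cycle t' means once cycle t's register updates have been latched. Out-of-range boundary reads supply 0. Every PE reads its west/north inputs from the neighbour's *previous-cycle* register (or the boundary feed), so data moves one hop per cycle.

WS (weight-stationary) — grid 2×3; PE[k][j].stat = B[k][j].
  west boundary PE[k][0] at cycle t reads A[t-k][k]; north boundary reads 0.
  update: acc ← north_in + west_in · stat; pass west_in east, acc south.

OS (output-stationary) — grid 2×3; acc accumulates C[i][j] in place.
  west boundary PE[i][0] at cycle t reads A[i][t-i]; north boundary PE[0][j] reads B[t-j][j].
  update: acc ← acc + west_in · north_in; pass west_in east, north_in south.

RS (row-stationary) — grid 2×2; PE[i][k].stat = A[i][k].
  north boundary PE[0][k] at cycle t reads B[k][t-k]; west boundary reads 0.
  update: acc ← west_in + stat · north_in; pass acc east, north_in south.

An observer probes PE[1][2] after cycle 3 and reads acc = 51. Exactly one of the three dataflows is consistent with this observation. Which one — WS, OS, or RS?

dataflow = WS

WS (2×3 grid), PE[1][2]:
  step 0 · PE1,2: acc=0; fwd→0 fwd↓0
  step 1 · PE1,2: acc=0; fwd→0 fwd↓0
  step 2 · PE1,2: acc=0; fwd→0 fwd↓0
  step 3 · PE1,2: acc=51; fwd→9 fwd↓51
OS (2×3 grid), PE[1][2]:
  step 0 · PE1,2: acc=0; fwd→0 fwd↓0
  step 1 · PE1,2: acc=0; fwd→0 fwd↓0
  step 2 · PE1,2: acc=0; fwd→0 fwd↓0
  step 3 · PE1,2: acc=56; fwd→7 fwd↓8
RS (2×2): PE[1][2] does not exist.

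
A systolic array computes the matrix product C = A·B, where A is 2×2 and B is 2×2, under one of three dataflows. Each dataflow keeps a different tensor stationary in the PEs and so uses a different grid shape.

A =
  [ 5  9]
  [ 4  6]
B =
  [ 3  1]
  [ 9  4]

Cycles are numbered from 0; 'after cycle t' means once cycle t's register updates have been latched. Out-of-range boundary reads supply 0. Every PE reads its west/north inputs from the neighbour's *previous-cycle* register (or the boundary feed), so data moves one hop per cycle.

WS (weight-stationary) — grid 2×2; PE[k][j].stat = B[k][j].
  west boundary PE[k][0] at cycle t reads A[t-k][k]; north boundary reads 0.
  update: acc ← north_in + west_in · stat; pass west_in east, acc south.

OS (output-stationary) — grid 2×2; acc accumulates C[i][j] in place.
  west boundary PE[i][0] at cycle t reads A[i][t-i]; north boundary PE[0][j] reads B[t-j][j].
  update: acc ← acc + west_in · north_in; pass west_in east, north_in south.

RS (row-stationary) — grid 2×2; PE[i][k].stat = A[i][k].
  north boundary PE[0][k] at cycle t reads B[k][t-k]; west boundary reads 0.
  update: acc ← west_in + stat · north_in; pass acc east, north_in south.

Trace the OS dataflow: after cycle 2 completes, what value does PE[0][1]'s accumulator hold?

OS on a 2×2 grid — tracing PE[0][1] and its feeders:
  step 0 · PE0,0: acc=15; fwd→5 fwd↓3
  step 0 · PE0,1: acc=0; fwd→0 fwd↓0
  step 1 · PE0,0: acc=96; fwd→9 fwd↓9
  step 1 · PE0,1: acc=5; fwd→5 fwd↓1
  step 2 · PE0,0: acc=96; fwd→0 fwd↓0
  step 2 · PE0,1: acc=41; fwd→9 fwd↓4

PE[0][1].acc = 41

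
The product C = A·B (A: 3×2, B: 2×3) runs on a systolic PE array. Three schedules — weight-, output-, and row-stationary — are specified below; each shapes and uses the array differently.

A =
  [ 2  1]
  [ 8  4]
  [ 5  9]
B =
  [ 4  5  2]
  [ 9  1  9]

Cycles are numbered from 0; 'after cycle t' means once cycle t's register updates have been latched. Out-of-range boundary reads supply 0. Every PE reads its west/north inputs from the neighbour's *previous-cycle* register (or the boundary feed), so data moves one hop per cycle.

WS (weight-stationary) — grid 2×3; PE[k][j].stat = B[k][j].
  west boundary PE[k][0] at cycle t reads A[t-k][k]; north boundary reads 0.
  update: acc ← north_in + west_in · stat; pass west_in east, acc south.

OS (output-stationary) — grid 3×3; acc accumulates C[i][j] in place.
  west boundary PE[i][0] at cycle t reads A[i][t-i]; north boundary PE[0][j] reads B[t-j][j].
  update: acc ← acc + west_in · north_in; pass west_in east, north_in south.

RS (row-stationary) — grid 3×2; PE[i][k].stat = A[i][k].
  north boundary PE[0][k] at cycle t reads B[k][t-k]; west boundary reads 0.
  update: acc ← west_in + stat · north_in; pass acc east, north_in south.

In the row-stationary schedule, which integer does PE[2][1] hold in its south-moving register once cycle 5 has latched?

register = 9

RS 3×2: PE[2][1] cycle-by-cycle (with neighbour feeds):
  [0] (1,1) acc=0 (h:0 v:0)
  [0] (2,0) acc=0 (h:0 v:0)
  [0] (2,1) acc=0 (h:0 v:0)
  [1] (1,1) acc=0 (h:0 v:0)
  [1] (2,0) acc=0 (h:0 v:0)
  [1] (2,1) acc=0 (h:0 v:0)
  [2] (1,1) acc=68 (h:68 v:9)
  [2] (2,0) acc=20 (h:20 v:4)
  [2] (2,1) acc=0 (h:0 v:0)
  [3] (1,1) acc=44 (h:44 v:1)
  [3] (2,0) acc=25 (h:25 v:5)
  [3] (2,1) acc=101 (h:101 v:9)
  [4] (1,1) acc=52 (h:52 v:9)
  [4] (2,0) acc=10 (h:10 v:2)
  [4] (2,1) acc=34 (h:34 v:1)
  [5] (1,1) acc=0 (h:0 v:0)
  [5] (2,0) acc=0 (h:0 v:0)
  [5] (2,1) acc=91 (h:91 v:9)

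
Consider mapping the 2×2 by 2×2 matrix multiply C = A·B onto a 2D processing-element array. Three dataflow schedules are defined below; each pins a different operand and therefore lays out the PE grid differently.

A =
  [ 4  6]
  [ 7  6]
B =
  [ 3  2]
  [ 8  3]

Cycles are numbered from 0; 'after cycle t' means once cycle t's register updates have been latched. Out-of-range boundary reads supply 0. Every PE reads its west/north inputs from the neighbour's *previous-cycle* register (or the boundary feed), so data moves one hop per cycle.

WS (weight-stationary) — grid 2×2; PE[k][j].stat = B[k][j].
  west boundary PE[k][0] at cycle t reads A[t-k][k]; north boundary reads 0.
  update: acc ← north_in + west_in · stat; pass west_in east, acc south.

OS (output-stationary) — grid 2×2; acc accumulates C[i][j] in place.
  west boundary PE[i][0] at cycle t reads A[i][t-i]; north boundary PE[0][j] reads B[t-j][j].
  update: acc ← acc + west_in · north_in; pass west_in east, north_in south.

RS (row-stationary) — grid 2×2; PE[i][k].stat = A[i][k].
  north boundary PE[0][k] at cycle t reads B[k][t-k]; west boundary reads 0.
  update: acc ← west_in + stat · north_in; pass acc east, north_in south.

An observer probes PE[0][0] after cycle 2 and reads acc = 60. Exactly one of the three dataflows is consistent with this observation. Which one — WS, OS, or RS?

WS (2×2 grid), PE[0][0]:
  @0  [0,0]  acc 12  |  →4  ↓12
  @1  [0,0]  acc 21  |  →7  ↓21
  @2  [0,0]  acc 0  |  →0  ↓0
OS (2×2 grid), PE[0][0]:
  @0  [0,0]  acc 12  |  →4  ↓3
  @1  [0,0]  acc 60  |  →6  ↓8
  @2  [0,0]  acc 60  |  →0  ↓0
RS (2×2 grid), PE[0][0]:
  @0  [0,0]  acc 12  |  →12  ↓3
  @1  [0,0]  acc 8  |  →8  ↓2
  @2  [0,0]  acc 0  |  →0  ↓0

dataflow = OS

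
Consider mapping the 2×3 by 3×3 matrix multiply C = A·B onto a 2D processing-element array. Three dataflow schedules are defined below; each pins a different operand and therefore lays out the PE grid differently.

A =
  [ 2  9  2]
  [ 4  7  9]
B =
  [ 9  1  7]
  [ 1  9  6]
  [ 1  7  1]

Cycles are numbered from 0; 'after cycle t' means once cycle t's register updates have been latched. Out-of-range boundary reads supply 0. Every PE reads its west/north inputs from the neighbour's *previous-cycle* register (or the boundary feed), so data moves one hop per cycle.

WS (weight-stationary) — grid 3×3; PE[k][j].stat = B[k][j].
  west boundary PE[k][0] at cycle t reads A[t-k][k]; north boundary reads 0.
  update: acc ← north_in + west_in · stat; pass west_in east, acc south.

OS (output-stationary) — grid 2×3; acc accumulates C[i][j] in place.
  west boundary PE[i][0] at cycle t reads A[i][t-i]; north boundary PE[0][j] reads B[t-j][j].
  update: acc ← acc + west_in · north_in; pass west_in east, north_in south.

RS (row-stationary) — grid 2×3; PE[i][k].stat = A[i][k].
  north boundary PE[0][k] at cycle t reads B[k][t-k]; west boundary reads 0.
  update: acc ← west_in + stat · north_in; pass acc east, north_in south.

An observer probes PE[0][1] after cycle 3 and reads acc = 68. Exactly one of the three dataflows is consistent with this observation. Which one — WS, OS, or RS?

dataflow = RS

WS (3×3 grid), PE[0][1]:
  t=0 PE[0][1]: acc=0 h=0 v=0
  t=1 PE[0][1]: acc=2 h=2 v=2
  t=2 PE[0][1]: acc=4 h=4 v=4
  t=3 PE[0][1]: acc=0 h=0 v=0
OS (2×3 grid), PE[0][1]:
  t=0 PE[0][1]: acc=0 h=0 v=0
  t=1 PE[0][1]: acc=2 h=2 v=1
  t=2 PE[0][1]: acc=83 h=9 v=9
  t=3 PE[0][1]: acc=97 h=2 v=7
RS (2×3 grid), PE[0][1]:
  t=0 PE[0][1]: acc=0 h=0 v=0
  t=1 PE[0][1]: acc=27 h=27 v=1
  t=2 PE[0][1]: acc=83 h=83 v=9
  t=3 PE[0][1]: acc=68 h=68 v=6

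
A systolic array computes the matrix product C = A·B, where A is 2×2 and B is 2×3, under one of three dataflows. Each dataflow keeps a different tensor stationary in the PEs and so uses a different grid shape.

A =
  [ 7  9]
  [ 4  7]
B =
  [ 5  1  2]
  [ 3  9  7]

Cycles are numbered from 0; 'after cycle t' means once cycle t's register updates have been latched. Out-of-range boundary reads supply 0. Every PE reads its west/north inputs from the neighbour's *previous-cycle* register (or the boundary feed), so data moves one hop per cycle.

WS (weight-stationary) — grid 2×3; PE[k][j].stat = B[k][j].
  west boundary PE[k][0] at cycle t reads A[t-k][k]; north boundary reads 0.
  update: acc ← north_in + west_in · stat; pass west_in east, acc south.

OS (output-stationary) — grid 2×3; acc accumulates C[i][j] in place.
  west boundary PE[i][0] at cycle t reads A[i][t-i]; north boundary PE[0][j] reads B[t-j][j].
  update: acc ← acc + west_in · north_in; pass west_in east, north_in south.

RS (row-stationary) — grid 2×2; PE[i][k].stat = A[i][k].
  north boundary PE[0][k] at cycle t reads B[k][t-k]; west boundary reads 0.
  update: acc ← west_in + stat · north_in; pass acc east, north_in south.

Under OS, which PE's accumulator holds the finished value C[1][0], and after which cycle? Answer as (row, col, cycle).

Under OS, C[1][0] lands at PE[1][0]:
  0: (1,0).acc=0  regs=<0,0>
  1: (1,0).acc=20  regs=<4,5>
  2: (1,0).acc=41  regs=<7,3>

(row, col, cycle) = (1, 0, 2)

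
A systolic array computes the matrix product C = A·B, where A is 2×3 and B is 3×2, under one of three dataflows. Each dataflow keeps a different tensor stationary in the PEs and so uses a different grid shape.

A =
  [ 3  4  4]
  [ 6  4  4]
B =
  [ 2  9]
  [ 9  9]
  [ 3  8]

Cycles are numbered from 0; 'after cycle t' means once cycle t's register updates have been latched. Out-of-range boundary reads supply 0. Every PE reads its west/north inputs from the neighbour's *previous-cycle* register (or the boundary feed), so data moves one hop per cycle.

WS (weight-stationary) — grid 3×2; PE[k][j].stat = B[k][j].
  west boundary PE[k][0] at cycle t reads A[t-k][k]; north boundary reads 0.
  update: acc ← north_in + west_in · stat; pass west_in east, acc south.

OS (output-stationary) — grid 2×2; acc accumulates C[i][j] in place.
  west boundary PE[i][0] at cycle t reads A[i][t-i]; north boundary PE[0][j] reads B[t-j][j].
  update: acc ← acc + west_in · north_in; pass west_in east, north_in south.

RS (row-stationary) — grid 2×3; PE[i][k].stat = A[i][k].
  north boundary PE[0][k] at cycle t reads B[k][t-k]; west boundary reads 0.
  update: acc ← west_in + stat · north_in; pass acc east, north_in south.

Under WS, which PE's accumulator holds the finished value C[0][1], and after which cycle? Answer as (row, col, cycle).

(row, col, cycle) = (2, 1, 3)

WS: C[0][1] accumulates in PE[2][1]:
  after 0 — PE[2][1] acc=0, pass-E 0, pass-S 0
  after 1 — PE[2][1] acc=0, pass-E 0, pass-S 0
  after 2 — PE[2][1] acc=0, pass-E 0, pass-S 0
  after 3 — PE[2][1] acc=95, pass-E 4, pass-S 95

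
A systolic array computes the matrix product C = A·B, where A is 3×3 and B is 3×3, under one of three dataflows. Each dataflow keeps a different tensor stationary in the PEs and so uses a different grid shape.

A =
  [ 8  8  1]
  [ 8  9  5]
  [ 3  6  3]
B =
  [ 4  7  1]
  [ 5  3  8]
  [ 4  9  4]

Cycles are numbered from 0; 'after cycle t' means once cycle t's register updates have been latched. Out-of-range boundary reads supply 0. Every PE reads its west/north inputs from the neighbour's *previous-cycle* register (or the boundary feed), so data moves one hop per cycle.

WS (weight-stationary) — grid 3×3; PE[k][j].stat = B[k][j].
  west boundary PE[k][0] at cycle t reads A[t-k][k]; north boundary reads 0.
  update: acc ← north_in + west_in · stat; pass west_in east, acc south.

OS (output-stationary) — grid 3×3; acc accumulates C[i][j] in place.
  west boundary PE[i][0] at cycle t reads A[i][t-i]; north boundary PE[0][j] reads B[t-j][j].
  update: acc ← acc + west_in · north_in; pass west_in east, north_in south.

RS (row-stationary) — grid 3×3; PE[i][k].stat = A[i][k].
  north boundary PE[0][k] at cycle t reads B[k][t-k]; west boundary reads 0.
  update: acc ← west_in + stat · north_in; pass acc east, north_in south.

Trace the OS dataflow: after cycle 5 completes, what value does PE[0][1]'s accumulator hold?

PE[0][1].acc = 89

OS (3×3). Following PE[0][1] plus its west/north inputs:
  t=0 PE[0][0]: acc=32 h=8 v=4
  t=0 PE[0][1]: acc=0 h=0 v=0
  t=1 PE[0][0]: acc=72 h=8 v=5
  t=1 PE[0][1]: acc=56 h=8 v=7
  t=2 PE[0][0]: acc=76 h=1 v=4
  t=2 PE[0][1]: acc=80 h=8 v=3
  t=3 PE[0][0]: acc=76 h=0 v=0
  t=3 PE[0][1]: acc=89 h=1 v=9
  t=4 PE[0][0]: acc=76 h=0 v=0
  t=4 PE[0][1]: acc=89 h=0 v=0
  t=5 PE[0][0]: acc=76 h=0 v=0
  t=5 PE[0][1]: acc=89 h=0 v=0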